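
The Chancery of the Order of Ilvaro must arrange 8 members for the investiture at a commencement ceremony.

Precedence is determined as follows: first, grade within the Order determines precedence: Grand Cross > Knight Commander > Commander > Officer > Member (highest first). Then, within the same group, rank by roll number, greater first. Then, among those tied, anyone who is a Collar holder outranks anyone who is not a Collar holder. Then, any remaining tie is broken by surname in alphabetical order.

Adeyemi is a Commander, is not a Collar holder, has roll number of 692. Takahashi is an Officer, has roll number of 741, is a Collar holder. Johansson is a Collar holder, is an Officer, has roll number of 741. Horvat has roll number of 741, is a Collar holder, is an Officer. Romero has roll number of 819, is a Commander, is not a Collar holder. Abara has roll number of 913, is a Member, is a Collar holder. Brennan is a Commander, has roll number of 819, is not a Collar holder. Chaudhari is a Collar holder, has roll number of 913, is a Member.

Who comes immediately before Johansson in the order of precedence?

Horvat

By grade within the Order: Brennan, Romero and Adeyemi (Commander); then Horvat, Johansson and Takahashi (Officer); then Abara and Chaudhari (Member).
Among Brennan, Romero and Adeyemi, by roll number (higher first): Brennan and Romero (819) before Adeyemi (692).
Brennan and Romero are each not a Collar holder, so the next rule applies.
Among Brennan and Romero, alphabetically by surname: Brennan before Romero.
Horvat, Johansson and Takahashi all have roll number 741, so the next rule applies.
Horvat, Johansson and Takahashi are each a Collar holder, so the next rule applies.
Among Horvat, Johansson and Takahashi, alphabetically by surname: Horvat before Johansson before Takahashi.
Abara and Chaudhari both have roll number 913, so the next rule applies.
Abara and Chaudhari are each a Collar holder, so the next rule applies.
Among Abara and Chaudhari, alphabetically by surname: Abara before Chaudhari.
Order: Brennan, Romero, Adeyemi, Horvat, Johansson, Takahashi, Abara, Chaudhari.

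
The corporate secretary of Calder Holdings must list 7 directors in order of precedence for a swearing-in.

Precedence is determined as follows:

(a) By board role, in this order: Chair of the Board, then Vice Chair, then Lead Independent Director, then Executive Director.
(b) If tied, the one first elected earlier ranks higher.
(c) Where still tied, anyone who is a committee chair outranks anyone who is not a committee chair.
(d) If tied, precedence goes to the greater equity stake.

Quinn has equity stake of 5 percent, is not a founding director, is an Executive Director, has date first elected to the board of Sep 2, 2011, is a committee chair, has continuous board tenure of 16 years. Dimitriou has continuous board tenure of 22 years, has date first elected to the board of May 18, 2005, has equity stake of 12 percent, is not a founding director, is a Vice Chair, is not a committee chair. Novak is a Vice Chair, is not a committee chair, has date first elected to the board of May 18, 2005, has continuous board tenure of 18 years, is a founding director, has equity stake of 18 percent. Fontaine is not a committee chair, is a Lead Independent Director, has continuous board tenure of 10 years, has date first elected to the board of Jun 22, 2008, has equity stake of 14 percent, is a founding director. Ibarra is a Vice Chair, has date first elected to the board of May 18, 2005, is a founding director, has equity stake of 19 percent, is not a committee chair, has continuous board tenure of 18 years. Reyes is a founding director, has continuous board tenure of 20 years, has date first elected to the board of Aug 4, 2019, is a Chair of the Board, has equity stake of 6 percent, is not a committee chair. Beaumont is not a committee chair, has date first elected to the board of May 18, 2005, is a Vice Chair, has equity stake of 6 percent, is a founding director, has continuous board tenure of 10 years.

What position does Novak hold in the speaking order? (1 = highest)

By board role: Reyes (Chair of the Board); then Ibarra, Novak, Dimitriou and Beaumont (Vice Chair); then Fontaine (Lead Independent Director); then Quinn (Executive Director).
Ibarra, Novak, Dimitriou and Beaumont all have date first elected to the board May 18, 2005, so the next rule applies.
Ibarra, Novak, Dimitriou and Beaumont are each not a committee chair, so the next rule applies.
Among Ibarra, Novak, Dimitriou and Beaumont, by equity stake (higher first): Ibarra (19 percent) before Novak (18 percent) before Dimitriou (12 percent) before Beaumont (6 percent).
Order: Reyes, Ibarra, Novak, Dimitriou, Beaumont, Fontaine, Quinn. So position 3.

3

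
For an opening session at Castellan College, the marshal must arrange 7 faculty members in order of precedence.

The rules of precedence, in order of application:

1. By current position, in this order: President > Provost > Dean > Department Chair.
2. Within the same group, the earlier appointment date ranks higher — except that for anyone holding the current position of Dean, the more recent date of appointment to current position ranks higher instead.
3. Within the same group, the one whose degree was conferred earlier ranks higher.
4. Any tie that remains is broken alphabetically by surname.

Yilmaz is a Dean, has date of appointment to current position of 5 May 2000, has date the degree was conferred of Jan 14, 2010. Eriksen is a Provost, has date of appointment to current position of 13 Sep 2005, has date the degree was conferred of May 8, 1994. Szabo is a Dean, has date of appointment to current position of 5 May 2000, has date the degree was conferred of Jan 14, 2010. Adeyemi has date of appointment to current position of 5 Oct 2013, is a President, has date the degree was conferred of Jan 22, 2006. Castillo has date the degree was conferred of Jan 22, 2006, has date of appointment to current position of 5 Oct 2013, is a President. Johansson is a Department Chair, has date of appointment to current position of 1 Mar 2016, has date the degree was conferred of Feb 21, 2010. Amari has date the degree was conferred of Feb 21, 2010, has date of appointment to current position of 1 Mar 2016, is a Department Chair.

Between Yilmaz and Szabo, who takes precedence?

By current position: Adeyemi and Castillo (President); then Eriksen (Provost); then Szabo and Yilmaz (Dean); then Amari and Johansson (Department Chair).
Adeyemi and Castillo both have date of appointment to current position 5 Oct 2013, so the next rule applies.
Adeyemi and Castillo both have date the degree was conferred Jan 22, 2006, so the next rule applies.
Among Adeyemi and Castillo, alphabetically by surname: Adeyemi before Castillo.
Szabo and Yilmaz both have date of appointment to current position 5 May 2000, so the next rule applies.
Szabo and Yilmaz both have date the degree was conferred Jan 14, 2010, so the next rule applies.
Among Szabo and Yilmaz, alphabetically by surname: Szabo before Yilmaz.
Amari and Johansson both have date of appointment to current position 1 Mar 2016, so the next rule applies.
Amari and Johansson both have date the degree was conferred Feb 21, 2010, so the next rule applies.
Among Amari and Johansson, alphabetically by surname: Amari before Johansson.
So Szabo takes precedence.

Szabo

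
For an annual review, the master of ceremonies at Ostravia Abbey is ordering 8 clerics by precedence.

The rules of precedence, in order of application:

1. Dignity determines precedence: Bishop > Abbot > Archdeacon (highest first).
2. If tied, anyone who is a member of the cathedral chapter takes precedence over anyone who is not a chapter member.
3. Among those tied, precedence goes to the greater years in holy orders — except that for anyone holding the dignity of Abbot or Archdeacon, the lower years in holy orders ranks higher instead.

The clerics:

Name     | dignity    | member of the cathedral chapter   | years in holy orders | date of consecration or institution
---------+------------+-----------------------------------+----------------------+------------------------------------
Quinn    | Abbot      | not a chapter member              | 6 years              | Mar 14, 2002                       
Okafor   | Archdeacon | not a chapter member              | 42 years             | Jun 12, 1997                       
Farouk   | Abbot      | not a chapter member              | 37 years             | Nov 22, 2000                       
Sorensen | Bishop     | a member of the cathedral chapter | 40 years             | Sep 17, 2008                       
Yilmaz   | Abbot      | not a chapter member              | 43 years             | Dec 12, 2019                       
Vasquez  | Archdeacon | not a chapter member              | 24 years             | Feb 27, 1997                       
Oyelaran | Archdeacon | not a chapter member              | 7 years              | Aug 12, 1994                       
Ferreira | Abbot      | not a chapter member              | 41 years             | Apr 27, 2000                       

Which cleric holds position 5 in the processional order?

By dignity: Sorensen (Bishop); then Quinn, Farouk, Ferreira and Yilmaz (Abbot); then Oyelaran, Vasquez and Okafor (Archdeacon).
Quinn, Farouk, Ferreira and Yilmaz are each not a chapter member, so the next rule applies.
Among Quinn, Farouk, Ferreira and Yilmaz, by years in holy orders (lower first) (reversed rule for this group): Quinn (6 years) before Farouk (37 years) before Ferreira (41 years) before Yilmaz (43 years).
Oyelaran, Vasquez and Okafor are each not a chapter member, so the next rule applies.
Among Oyelaran, Vasquez and Okafor, by years in holy orders (lower first) (reversed rule for this group): Oyelaran (7 years) before Vasquez (24 years) before Okafor (42 years).
Order: Sorensen, Quinn, Farouk, Ferreira, Yilmaz, Oyelaran, Vasquez, Okafor.

Yilmaz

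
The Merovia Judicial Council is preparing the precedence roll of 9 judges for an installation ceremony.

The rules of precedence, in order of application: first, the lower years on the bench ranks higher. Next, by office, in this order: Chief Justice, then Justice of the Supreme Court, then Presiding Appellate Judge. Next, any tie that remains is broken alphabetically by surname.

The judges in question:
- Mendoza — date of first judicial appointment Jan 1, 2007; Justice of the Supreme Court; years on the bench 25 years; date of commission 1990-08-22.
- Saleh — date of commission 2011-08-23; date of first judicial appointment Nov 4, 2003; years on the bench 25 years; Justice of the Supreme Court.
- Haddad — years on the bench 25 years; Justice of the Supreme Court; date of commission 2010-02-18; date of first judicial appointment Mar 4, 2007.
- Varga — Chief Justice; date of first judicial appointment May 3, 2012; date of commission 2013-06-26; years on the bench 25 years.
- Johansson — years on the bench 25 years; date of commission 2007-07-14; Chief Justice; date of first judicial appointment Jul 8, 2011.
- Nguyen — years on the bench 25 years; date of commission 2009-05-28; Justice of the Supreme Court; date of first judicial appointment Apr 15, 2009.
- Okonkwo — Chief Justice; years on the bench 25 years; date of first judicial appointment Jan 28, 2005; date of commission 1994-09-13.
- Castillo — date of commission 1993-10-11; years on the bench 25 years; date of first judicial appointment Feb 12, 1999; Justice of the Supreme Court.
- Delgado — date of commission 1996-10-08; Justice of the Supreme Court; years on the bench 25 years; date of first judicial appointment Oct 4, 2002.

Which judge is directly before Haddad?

Delgado

By years on the bench (lower first): Johansson, Okonkwo, Varga, Castillo, Delgado, Haddad, Mendoza, Nguyen and Saleh (each 25 years).
Among Johansson, Okonkwo, Varga, Castillo, Delgado, Haddad, Mendoza, Nguyen and Saleh, by office: Johansson, Okonkwo and Varga (Chief Justice) before Castillo, Delgado, Haddad, Mendoza, Nguyen and Saleh (Justice of the Supreme Court).
Among Johansson, Okonkwo and Varga, alphabetically by surname: Johansson before Okonkwo before Varga.
Among Castillo, Delgado, Haddad, Mendoza, Nguyen and Saleh, alphabetically by surname: Castillo before Delgado before Haddad before Mendoza before Nguyen before Saleh.
Order: Johansson, Okonkwo, Varga, Castillo, Delgado, Haddad, Mendoza, Nguyen, Saleh.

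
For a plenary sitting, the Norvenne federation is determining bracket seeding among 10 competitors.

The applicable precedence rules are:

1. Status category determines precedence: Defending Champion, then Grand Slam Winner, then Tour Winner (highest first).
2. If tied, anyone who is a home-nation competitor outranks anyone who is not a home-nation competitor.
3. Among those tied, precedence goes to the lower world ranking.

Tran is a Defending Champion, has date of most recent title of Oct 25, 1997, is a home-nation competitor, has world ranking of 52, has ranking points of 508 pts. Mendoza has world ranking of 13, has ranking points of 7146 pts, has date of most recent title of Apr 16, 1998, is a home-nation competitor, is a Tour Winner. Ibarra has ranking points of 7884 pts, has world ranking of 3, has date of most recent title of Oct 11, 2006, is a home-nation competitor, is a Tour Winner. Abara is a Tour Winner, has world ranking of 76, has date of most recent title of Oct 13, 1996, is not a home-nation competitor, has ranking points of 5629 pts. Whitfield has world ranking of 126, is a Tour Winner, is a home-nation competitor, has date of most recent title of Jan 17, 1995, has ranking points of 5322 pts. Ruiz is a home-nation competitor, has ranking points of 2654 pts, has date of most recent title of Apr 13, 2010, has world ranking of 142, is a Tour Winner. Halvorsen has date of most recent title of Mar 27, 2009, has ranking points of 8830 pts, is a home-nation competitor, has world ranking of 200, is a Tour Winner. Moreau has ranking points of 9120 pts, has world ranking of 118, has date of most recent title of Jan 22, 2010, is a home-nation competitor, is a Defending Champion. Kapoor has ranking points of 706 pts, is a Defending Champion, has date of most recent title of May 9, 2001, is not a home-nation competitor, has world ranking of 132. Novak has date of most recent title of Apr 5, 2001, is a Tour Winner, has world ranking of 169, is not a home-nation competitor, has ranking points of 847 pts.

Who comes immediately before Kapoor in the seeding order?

Moreau

By status category: Tran, Moreau and Kapoor (Defending Champion); then Ibarra, Mendoza, Whitfield, Ruiz, Halvorsen, Abara and Novak (Tour Winner).
Among Tran, Moreau and Kapoor, a home-nation competitor before not a home-nation competitor: Tran and Moreau (a home-nation competitor) before Kapoor (not a home-nation competitor).
Among Tran and Moreau, by world ranking (lower first): Tran (52) before Moreau (118).
Among Ibarra, Mendoza, Whitfield, Ruiz, Halvorsen, Abara and Novak, a home-nation competitor before not a home-nation competitor: Ibarra, Mendoza, Whitfield, Ruiz and Halvorsen (a home-nation competitor) before Abara and Novak (not a home-nation competitor).
Among Ibarra, Mendoza, Whitfield, Ruiz and Halvorsen, by world ranking (lower first): Ibarra (3) before Mendoza (13) before Whitfield (126) before Ruiz (142) before Halvorsen (200).
Among Abara and Novak, by world ranking (lower first): Abara (76) before Novak (169).
Order: Tran, Moreau, Kapoor, Ibarra, Mendoza, Whitfield, Ruiz, Halvorsen, Abara, Novak.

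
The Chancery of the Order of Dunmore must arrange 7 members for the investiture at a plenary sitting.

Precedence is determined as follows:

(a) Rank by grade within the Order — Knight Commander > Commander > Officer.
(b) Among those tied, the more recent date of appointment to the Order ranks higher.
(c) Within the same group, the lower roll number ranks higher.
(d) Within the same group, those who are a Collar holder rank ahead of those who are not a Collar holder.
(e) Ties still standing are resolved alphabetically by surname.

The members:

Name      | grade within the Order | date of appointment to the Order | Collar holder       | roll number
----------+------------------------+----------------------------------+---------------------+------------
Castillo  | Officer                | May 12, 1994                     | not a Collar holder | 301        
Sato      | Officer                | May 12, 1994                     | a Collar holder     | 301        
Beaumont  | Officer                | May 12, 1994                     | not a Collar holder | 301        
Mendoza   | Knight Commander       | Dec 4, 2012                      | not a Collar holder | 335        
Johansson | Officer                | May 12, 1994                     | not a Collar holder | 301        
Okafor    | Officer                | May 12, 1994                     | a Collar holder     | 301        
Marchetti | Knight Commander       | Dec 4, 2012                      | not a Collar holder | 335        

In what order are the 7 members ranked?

Marchetti, Mendoza, Okafor, Sato, Beaumont, Castillo, Johansson

By grade within the Order: Marchetti and Mendoza (Knight Commander); then Okafor, Sato, Beaumont, Castillo and Johansson (Officer).
Marchetti and Mendoza both have date of appointment to the Order Dec 4, 2012, so the next rule applies.
Marchetti and Mendoza both have roll number 335, so the next rule applies.
Marchetti and Mendoza are each not a Collar holder, so the next rule applies.
Among Marchetti and Mendoza, alphabetically by surname: Marchetti before Mendoza.
Okafor, Sato, Beaumont, Castillo and Johansson all have date of appointment to the Order May 12, 1994, so the next rule applies.
Okafor, Sato, Beaumont, Castillo and Johansson all have roll number 301, so the next rule applies.
Among Okafor, Sato, Beaumont, Castillo and Johansson, a Collar holder before not a Collar holder: Okafor and Sato (a Collar holder) before Beaumont, Castillo and Johansson (not a Collar holder).
Among Okafor and Sato, alphabetically by surname: Okafor before Sato.
Among Beaumont, Castillo and Johansson, alphabetically by surname: Beaumont before Castillo before Johansson.
Full order: Marchetti, Mendoza, Okafor, Sato, Beaumont, Castillo, Johansson.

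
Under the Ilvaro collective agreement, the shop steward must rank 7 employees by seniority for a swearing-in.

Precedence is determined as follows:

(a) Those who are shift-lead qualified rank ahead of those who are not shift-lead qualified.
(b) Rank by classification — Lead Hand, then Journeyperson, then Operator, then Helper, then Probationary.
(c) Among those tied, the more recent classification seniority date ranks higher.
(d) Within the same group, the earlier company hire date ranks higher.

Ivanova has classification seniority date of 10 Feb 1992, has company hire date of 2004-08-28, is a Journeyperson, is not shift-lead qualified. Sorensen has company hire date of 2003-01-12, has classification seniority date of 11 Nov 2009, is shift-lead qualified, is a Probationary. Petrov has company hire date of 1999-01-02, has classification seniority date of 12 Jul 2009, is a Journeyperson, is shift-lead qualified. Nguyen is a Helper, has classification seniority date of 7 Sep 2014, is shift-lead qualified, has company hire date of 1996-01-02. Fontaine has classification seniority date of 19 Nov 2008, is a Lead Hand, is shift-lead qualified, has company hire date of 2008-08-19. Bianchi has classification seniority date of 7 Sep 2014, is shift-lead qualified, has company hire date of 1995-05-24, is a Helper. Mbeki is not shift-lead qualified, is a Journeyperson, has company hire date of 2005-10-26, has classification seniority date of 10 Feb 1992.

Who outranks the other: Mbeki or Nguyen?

Nguyen

By the first rule: Fontaine, Petrov, Bianchi, Nguyen and Sorensen (each shift-lead qualified); then Ivanova and Mbeki (both not shift-lead qualified).
Among Fontaine, Petrov, Bianchi, Nguyen and Sorensen, by classification: Fontaine (Lead Hand) before Petrov (Journeyperson) before Bianchi and Nguyen (Helper) before Sorensen (Probationary).
Bianchi and Nguyen both have classification seniority date 7 Sep 2014, so the next rule applies.
Among Bianchi and Nguyen, by company hire date (earlier first): Bianchi (1995-05-24) before Nguyen (1996-01-02).
Ivanova and Mbeki are each Journeyperson, so the next rule applies.
Ivanova and Mbeki both have classification seniority date 10 Feb 1992, so the next rule applies.
Among Ivanova and Mbeki, by company hire date (earlier first): Ivanova (2004-08-28) before Mbeki (2005-10-26).
So Nguyen takes precedence.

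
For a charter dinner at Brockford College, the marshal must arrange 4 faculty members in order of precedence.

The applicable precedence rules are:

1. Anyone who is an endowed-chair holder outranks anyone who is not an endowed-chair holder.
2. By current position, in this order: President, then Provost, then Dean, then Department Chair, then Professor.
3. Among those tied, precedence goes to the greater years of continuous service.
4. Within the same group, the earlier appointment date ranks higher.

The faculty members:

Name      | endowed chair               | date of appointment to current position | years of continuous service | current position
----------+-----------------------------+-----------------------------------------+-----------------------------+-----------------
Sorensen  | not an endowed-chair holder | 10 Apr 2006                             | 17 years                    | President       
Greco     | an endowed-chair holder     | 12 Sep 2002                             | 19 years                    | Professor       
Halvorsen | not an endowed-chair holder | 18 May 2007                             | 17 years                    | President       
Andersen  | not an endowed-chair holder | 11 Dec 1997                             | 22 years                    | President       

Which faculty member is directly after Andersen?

By the first rule: Greco (an endowed-chair holder); then Andersen, Sorensen and Halvorsen (each not an endowed-chair holder).
Andersen, Sorensen and Halvorsen are each President, so the next rule applies.
Among Andersen, Sorensen and Halvorsen, by years of continuous service (higher first): Andersen (22 years) before Sorensen and Halvorsen (17 years).
Among Sorensen and Halvorsen, by date of appointment to current position (earlier first): Sorensen (10 Apr 2006) before Halvorsen (18 May 2007).
Order: Greco, Andersen, Sorensen, Halvorsen.

Sorensen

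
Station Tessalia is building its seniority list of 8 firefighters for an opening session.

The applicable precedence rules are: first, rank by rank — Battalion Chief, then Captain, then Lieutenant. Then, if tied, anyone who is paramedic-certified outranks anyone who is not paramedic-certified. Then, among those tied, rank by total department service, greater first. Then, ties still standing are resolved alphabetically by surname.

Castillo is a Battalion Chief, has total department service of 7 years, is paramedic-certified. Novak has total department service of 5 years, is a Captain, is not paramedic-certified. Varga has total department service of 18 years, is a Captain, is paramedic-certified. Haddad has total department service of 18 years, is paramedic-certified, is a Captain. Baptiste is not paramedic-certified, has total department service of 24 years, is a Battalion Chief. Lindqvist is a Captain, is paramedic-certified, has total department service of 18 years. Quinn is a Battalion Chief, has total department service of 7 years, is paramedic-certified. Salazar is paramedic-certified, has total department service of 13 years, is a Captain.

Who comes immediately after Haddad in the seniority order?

Lindqvist

By rank: Castillo, Quinn and Baptiste (Battalion Chief); then Haddad, Lindqvist, Varga, Salazar and Novak (Captain).
Among Castillo, Quinn and Baptiste, paramedic-certified before not paramedic-certified: Castillo and Quinn (paramedic-certified) before Baptiste (not paramedic-certified).
Castillo and Quinn both have total department service 7 years, so the next rule applies.
Among Castillo and Quinn, alphabetically by surname: Castillo before Quinn.
Among Haddad, Lindqvist, Varga, Salazar and Novak, paramedic-certified before not paramedic-certified: Haddad, Lindqvist, Varga and Salazar (paramedic-certified) before Novak (not paramedic-certified).
Among Haddad, Lindqvist, Varga and Salazar, by total department service (higher first): Haddad, Lindqvist and Varga (18 years) before Salazar (13 years).
Among Haddad, Lindqvist and Varga, alphabetically by surname: Haddad before Lindqvist before Varga.
Order: Castillo, Quinn, Baptiste, Haddad, Lindqvist, Varga, Salazar, Novak.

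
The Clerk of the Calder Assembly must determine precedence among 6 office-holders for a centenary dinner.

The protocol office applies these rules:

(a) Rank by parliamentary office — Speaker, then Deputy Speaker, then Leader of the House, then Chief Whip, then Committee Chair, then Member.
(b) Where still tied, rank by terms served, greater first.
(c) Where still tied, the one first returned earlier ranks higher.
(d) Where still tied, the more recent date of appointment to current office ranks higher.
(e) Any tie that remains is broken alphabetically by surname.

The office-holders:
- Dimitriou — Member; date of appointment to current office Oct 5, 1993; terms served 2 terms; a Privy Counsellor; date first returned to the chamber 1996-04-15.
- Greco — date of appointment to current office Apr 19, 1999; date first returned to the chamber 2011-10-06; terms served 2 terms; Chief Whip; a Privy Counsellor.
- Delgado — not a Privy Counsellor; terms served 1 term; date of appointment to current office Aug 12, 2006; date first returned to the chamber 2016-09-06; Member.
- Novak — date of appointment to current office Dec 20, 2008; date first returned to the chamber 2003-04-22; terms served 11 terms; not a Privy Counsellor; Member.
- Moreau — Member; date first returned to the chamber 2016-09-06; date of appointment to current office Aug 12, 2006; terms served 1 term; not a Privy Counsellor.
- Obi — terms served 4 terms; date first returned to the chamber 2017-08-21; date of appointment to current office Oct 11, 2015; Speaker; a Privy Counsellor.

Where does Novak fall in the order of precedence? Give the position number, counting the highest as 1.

By parliamentary office: Obi (Speaker); then Greco (Chief Whip); then Novak, Dimitriou, Delgado and Moreau (Member).
Among Novak, Dimitriou, Delgado and Moreau, by terms served (higher first): Novak (11 terms) before Dimitriou (2 terms) before Delgado and Moreau (1 term).
Delgado and Moreau both have date first returned to the chamber 2016-09-06, so the next rule applies.
Delgado and Moreau both have date of appointment to current office Aug 12, 2006, so the next rule applies.
Among Delgado and Moreau, alphabetically by surname: Delgado before Moreau.
Order: Obi, Greco, Novak, Dimitriou, Delgado, Moreau. So position 3.

3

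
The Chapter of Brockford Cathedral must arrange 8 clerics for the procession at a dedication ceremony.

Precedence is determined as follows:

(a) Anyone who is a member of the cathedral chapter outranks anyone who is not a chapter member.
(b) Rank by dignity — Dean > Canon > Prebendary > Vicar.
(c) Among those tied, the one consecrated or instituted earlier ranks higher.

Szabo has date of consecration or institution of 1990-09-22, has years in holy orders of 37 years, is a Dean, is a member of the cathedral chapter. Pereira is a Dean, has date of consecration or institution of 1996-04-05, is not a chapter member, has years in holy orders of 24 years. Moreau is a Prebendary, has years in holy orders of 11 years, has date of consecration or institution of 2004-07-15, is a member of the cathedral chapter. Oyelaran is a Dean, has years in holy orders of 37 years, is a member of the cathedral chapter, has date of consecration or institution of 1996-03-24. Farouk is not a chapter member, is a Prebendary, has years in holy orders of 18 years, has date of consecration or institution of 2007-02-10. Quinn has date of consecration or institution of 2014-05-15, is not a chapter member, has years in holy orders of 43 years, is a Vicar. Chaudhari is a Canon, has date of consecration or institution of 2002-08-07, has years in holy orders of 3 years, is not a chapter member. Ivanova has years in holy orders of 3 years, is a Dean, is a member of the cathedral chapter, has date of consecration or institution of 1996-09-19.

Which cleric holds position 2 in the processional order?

Oyelaran

By the first rule: Szabo, Oyelaran, Ivanova and Moreau (each a member of the cathedral chapter); then Pereira, Chaudhari, Farouk and Quinn (each not a chapter member).
Among Szabo, Oyelaran, Ivanova and Moreau, by dignity: Szabo, Oyelaran and Ivanova (Dean) before Moreau (Prebendary).
Among Szabo, Oyelaran and Ivanova, by date of consecration or institution (earlier first): Szabo (1990-09-22) before Oyelaran (1996-03-24) before Ivanova (1996-09-19).
Among Pereira, Chaudhari, Farouk and Quinn, by dignity: Pereira (Dean) before Chaudhari (Canon) before Farouk (Prebendary) before Quinn (Vicar).
Order: Szabo, Oyelaran, Ivanova, Moreau, Pereira, Chaudhari, Farouk, Quinn.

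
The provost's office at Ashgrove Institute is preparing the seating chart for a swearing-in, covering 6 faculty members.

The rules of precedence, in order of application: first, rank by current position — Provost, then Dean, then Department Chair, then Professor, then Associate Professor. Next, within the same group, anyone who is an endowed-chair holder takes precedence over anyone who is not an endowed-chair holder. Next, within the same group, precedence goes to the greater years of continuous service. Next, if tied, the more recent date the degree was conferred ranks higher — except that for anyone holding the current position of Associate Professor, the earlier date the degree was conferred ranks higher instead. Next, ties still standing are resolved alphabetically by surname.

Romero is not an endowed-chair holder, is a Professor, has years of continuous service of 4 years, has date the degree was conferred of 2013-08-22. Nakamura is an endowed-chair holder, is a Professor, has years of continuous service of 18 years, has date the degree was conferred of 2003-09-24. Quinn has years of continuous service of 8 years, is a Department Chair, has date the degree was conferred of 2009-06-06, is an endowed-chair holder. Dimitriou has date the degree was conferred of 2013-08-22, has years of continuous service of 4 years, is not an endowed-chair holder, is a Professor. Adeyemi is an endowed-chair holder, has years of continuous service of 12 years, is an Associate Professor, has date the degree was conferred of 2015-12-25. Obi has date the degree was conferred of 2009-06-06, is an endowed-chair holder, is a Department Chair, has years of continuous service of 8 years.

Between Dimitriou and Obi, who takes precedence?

By current position: Obi and Quinn (Department Chair); then Nakamura, Dimitriou and Romero (Professor); then Adeyemi (Associate Professor).
Obi and Quinn are each an endowed-chair holder, so the next rule applies.
Obi and Quinn both have years of continuous service 8 years, so the next rule applies.
Obi and Quinn both have date the degree was conferred 2009-06-06, so the next rule applies.
Among Obi and Quinn, alphabetically by surname: Obi before Quinn.
Among Nakamura, Dimitriou and Romero, an endowed-chair holder before not an endowed-chair holder: Nakamura (an endowed-chair holder) before Dimitriou and Romero (not an endowed-chair holder).
Dimitriou and Romero both have years of continuous service 4 years, so the next rule applies.
Dimitriou and Romero both have date the degree was conferred 2013-08-22, so the next rule applies.
Among Dimitriou and Romero, alphabetically by surname: Dimitriou before Romero.
So Obi takes precedence.

Obi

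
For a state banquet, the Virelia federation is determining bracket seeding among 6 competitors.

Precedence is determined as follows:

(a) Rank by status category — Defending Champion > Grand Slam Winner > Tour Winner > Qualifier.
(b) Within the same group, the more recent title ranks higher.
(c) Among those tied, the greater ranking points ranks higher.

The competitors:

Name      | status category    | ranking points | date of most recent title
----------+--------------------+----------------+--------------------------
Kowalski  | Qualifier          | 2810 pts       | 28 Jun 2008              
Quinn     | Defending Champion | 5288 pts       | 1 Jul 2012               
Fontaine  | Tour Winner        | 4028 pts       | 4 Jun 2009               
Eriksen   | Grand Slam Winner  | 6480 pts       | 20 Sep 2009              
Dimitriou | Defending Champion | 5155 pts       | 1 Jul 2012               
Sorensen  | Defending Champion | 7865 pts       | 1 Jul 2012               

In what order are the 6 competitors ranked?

By status category: Sorensen, Quinn and Dimitriou (Defending Champion); then Eriksen (Grand Slam Winner); then Fontaine (Tour Winner); then Kowalski (Qualifier).
Sorensen, Quinn and Dimitriou all have date of most recent title 1 Jul 2012, so the next rule applies.
Among Sorensen, Quinn and Dimitriou, by ranking points (higher first): Sorensen (7865 pts) before Quinn (5288 pts) before Dimitriou (5155 pts).
Full order: Sorensen, Quinn, Dimitriou, Eriksen, Fontaine, Kowalski.

Sorensen, Quinn, Dimitriou, Eriksen, Fontaine, Kowalski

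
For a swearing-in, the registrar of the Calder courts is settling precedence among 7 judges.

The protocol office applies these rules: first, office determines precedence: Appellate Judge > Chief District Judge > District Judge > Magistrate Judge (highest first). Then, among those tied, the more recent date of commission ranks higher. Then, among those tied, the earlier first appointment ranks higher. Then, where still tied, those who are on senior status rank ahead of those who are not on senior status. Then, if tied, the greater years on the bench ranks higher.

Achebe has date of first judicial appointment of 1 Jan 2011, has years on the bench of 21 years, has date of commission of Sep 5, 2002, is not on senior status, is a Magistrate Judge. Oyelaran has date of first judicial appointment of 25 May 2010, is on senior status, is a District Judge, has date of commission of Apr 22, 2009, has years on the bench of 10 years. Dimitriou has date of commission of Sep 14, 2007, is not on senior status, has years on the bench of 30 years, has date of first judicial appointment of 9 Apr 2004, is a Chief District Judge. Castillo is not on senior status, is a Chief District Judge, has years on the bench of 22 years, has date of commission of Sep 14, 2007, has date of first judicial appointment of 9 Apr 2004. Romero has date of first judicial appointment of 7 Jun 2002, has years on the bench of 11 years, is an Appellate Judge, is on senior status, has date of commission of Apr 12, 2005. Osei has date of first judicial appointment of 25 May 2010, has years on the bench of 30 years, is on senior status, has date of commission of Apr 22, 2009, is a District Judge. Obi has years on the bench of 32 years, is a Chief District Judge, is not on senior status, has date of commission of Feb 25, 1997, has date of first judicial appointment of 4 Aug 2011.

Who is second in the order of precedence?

Dimitriou

By office: Romero (Appellate Judge); then Dimitriou, Castillo and Obi (Chief District Judge); then Osei and Oyelaran (District Judge); then Achebe (Magistrate Judge).
Among Dimitriou, Castillo and Obi, by date of commission (later first): Dimitriou and Castillo (Sep 14, 2007) before Obi (Feb 25, 1997).
Dimitriou and Castillo both have date of first judicial appointment 9 Apr 2004, so the next rule applies.
Dimitriou and Castillo are each not on senior status, so the next rule applies.
Among Dimitriou and Castillo, by years on the bench (higher first): Dimitriou (30 years) before Castillo (22 years).
Osei and Oyelaran both have date of commission Apr 22, 2009, so the next rule applies.
Osei and Oyelaran both have date of first judicial appointment 25 May 2010, so the next rule applies.
Osei and Oyelaran are each on senior status, so the next rule applies.
Among Osei and Oyelaran, by years on the bench (higher first): Osei (30 years) before Oyelaran (10 years).
Order: Romero, Dimitriou, Castillo, Obi, Osei, Oyelaran, Achebe.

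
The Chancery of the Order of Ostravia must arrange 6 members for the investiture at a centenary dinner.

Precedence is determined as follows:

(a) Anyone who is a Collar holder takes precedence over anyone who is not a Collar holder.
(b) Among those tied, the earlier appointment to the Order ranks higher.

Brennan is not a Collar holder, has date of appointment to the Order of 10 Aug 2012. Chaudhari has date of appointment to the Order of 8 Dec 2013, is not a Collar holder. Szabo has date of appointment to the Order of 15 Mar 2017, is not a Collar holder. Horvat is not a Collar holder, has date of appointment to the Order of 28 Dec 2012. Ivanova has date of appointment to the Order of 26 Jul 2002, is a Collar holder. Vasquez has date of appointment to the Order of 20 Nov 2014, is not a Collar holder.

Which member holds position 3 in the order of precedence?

By the first rule: Ivanova (a Collar holder); then Brennan, Horvat, Chaudhari, Vasquez and Szabo (each not a Collar holder).
Among Brennan, Horvat, Chaudhari, Vasquez and Szabo, by date of appointment to the Order (earlier first): Brennan (10 Aug 2012) before Horvat (28 Dec 2012) before Chaudhari (8 Dec 2013) before Vasquez (20 Nov 2014) before Szabo (15 Mar 2017).
Order: Ivanova, Brennan, Horvat, Chaudhari, Vasquez, Szabo.

Horvat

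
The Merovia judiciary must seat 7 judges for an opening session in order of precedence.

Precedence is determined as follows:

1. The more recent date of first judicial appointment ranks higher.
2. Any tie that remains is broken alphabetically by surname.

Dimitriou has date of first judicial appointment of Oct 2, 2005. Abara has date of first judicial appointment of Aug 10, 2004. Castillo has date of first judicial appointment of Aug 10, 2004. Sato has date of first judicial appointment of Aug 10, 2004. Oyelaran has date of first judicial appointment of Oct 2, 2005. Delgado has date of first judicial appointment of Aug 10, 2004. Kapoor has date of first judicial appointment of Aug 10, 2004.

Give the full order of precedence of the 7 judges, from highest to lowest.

Dimitriou, Oyelaran, Abara, Castillo, Delgado, Kapoor, Sato

By date of first judicial appointment (later first): Dimitriou and Oyelaran (both Oct 2, 2005); then Abara, Castillo, Delgado, Kapoor and Sato (each Aug 10, 2004).
Among Dimitriou and Oyelaran, alphabetically by surname: Dimitriou before Oyelaran.
Among Abara, Castillo, Delgado, Kapoor and Sato, alphabetically by surname: Abara before Castillo before Delgado before Kapoor before Sato.
Full order: Dimitriou, Oyelaran, Abara, Castillo, Delgado, Kapoor, Sato.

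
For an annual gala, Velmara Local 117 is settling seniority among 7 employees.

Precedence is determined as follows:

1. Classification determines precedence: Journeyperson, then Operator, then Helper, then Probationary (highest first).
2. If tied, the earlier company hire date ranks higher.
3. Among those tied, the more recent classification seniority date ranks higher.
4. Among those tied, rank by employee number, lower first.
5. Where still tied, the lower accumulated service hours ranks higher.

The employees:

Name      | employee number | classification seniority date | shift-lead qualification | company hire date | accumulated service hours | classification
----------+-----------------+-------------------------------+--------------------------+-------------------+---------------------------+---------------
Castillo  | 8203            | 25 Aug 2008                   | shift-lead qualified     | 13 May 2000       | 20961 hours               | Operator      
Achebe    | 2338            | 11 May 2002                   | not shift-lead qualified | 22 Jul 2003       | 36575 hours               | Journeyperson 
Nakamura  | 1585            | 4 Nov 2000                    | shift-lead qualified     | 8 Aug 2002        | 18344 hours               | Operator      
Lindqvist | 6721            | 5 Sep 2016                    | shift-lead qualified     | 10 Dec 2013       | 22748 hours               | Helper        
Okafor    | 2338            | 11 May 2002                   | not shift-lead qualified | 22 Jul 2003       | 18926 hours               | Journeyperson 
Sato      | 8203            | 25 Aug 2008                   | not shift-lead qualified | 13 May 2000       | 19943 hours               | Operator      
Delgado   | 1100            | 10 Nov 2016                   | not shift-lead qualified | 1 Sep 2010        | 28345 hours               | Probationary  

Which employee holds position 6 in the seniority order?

By classification: Okafor and Achebe (Journeyperson); then Sato, Castillo and Nakamura (Operator); then Lindqvist (Helper); then Delgado (Probationary).
Okafor and Achebe both have company hire date 22 Jul 2003, so the next rule applies.
Okafor and Achebe both have classification seniority date 11 May 2002, so the next rule applies.
Okafor and Achebe both have employee number 2338, so the next rule applies.
Among Okafor and Achebe, by accumulated service hours (lower first): Okafor (18926 hours) before Achebe (36575 hours).
Among Sato, Castillo and Nakamura, by company hire date (earlier first): Sato and Castillo (13 May 2000) before Nakamura (8 Aug 2002).
Sato and Castillo both have classification seniority date 25 Aug 2008, so the next rule applies.
Sato and Castillo both have employee number 8203, so the next rule applies.
Among Sato and Castillo, by accumulated service hours (lower first): Sato (19943 hours) before Castillo (20961 hours).
Order: Okafor, Achebe, Sato, Castillo, Nakamura, Lindqvist, Delgado.

Lindqvist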